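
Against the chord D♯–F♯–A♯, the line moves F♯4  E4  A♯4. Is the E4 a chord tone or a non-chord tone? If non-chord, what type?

Non-chord tone — an escape tone.

The harmony at that moment is D♯ minor triad (D♯, F♯, A♯); E4 is not a chord tone.
It is approached by step down from F♯4 and left by leap up to A♯4.
Step in, leap out — an escape tone.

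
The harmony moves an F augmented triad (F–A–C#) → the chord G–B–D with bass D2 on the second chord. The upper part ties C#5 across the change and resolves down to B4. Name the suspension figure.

At the second chord the bass is D2. The suspended C#5 lies a seventh above the bass; after resolving down by step to B4, the interval above the bass becomes a sixth.
Suspension figures are named by those two intervals: 7–6.

7–6 suspension.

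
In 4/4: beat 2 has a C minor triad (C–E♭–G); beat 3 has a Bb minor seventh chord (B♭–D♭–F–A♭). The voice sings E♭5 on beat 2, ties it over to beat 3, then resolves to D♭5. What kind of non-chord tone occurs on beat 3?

Suspension.

The harmony at that moment is B♭ minor seventh chord (B♭, D♭, F, A♭); E♭5 is not a chord tone.
It is held over (the same pitch as the preceding E♭5) and left by step down to D♭5.
Held over from the previous chord and resolving down by step — a suspension.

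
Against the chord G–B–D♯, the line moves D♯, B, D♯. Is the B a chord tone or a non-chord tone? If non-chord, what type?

Chord tone (the third of G augmented triad).

G augmented triad contains G, B, D♯; B is the third, so it is a chord tone.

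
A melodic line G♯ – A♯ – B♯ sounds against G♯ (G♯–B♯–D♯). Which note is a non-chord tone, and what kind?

A♯ is a passing tone.

The harmony at that moment is G♯ major triad (G♯, B♯, D♯); A♯ is not a chord tone.
It is approached by step up from G♯ and left by step up to B♯.
Step in, step out in the same direction — a passing tone.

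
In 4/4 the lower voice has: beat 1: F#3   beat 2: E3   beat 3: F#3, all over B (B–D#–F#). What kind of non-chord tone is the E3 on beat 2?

Lower neighbor tone.

The harmony at that moment is B major triad (B, D#, F#); E3 is not a chord tone.
It is approached by step down from F#3 and left by step up to F#3.
Step away and step back to the same note — a neighbor tone (lower neighbor).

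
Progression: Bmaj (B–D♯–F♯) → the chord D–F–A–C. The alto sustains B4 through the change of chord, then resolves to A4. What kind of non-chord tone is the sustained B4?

The harmony at that moment is D minor seventh chord (D, F, A, C); B4 is not a chord tone.
It is held over (the same pitch as the preceding B4) and left by step down to A4.
Held over from the previous chord and resolving down by step — a suspension.

B4 is a suspension.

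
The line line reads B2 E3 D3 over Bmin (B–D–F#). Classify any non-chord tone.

The harmony at that moment is B minor triad (B, D, F#); E3 is not a chord tone.
It is approached by leap up from B2 and left by step down to D3.
Leap in, step out — an appoggiatura.

E3 is an appoggiatura.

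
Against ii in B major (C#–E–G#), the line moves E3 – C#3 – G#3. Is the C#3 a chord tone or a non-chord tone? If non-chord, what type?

C# minor triad contains C#, E, G#; C# is the root, so it is a chord tone.

Chord tone (the root of C# minor triad).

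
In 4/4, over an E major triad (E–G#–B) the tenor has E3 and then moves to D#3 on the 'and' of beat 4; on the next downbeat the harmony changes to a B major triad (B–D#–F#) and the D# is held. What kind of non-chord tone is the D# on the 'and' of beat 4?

The harmony at that moment is E major triad (E, G#, B); D#3 is not a chord tone.
It is approached by step down from E3 and then sustained as the same pitch into the next harmony.
Arriving early and becoming a chord tone when the harmony changes — an anticipation.

Anticipation.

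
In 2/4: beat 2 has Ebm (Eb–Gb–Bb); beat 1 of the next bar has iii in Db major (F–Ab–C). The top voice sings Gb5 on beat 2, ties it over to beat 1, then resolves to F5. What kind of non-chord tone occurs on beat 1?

The harmony at that moment is F minor triad (F, Ab, C); Gb5 is not a chord tone.
It is held over (the same pitch as the preceding Gb5) and left by step down to F5.
Held over from the previous chord and resolving down by step — a suspension.

Suspension.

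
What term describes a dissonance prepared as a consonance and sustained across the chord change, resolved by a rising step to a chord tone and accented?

Retardation.

Approach: by preparation — the pitch is first a chord tone, then held (tied or repeated) while the harmony changes under it. Departure: up by step. Metric position: strong.
A prepared dissonance that resolves upward by step — a retardation. (The same figure resolving downward would be a suspension.)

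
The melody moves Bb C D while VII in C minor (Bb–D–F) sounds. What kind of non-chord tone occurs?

C is a passing tone.

The harmony at that moment is Bb major triad (Bb, D, F); C is not a chord tone.
It is approached by step up from Bb and left by step up to D.
Step in, step out in the same direction — a passing tone.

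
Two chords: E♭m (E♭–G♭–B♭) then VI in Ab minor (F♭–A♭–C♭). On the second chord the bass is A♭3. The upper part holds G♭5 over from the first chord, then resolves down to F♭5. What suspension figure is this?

7–6 suspension.

At the second chord the bass is A♭3. The suspended G♭5 lies a seventh above the bass; after resolving down by step to F♭5, the interval above the bass becomes a sixth.
Suspension figures are named by those two intervals: 7–6.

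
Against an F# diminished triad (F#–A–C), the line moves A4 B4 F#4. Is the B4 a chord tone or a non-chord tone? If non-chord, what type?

Non-chord tone — an escape tone.

The harmony at that moment is F# diminished triad (F#, A, C); B4 is not a chord tone.
It is approached by step up from A4 and left by leap down to F#4.
Step in, leap out — an escape tone.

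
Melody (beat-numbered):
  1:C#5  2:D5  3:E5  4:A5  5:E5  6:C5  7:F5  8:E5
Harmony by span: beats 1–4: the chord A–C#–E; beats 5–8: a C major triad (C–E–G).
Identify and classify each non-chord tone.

D5 (beat 2) — passing tone; F5 (beat 7) — appoggiatura.

The harmony at that moment is A major triad (A, C#, E); D5 is not a chord tone.
It is approached by step up from C#5 and left by step up to E5.
Step in, step out in the same direction — a passing tone.
The harmony at that moment is C major triad (C, E, G); F5 is not a chord tone.
It is approached by leap up from C5 and left by step down to E5.
Leap in, step out — an appoggiatura.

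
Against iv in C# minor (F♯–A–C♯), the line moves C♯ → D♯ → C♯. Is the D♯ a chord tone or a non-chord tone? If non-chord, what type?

The harmony at that moment is F♯ minor triad (F♯, A, C♯); D♯ is not a chord tone.
It is approached by step up from C♯ and left by step down to C♯.
Step away and step back to the same note — a neighbor tone (upper neighbor).

Non-chord tone — a neighbor tone.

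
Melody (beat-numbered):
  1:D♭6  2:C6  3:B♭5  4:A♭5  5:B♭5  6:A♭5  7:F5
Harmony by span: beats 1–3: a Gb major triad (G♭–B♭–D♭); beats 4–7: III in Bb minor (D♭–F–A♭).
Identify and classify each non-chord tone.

C6 (beat 2) — passing tone; B♭5 (beat 5) — neighbor tone.

The harmony at that moment is G♭ major triad (G♭, B♭, D♭); C6 is not a chord tone.
It is approached by step down from D♭6 and left by step down to B♭5.
Step in, step out in the same direction — a passing tone.
The harmony at that moment is D♭ major triad (D♭, F, A♭); B♭5 is not a chord tone.
It is approached by step up from A♭5 and left by step down to A♭5.
Step away and step back to the same note — a neighbor tone (upper neighbor).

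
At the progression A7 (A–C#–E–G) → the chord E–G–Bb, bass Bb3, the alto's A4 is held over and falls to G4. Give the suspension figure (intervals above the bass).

7–6 suspension.

At the second chord the bass is Bb3. The suspended A4 lies a seventh above the bass; after resolving down by step to G4, the interval above the bass becomes a sixth.
Suspension figures are named by those two intervals: 7–6.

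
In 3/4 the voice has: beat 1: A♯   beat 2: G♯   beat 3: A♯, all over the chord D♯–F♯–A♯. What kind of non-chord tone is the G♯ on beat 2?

Lower neighbor tone.

The harmony at that moment is D♯ minor triad (D♯, F♯, A♯); G♯ is not a chord tone.
It is approached by step down from A♯ and left by step up to A♯.
Step away and step back to the same note — a neighbor tone (lower neighbor).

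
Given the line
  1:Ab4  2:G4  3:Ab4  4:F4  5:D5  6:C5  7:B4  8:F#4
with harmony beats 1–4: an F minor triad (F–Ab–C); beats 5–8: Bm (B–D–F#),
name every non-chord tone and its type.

The harmony at that moment is F minor triad (F, Ab, C); G4 is not a chord tone.
It is approached by step down from Ab4 and left by step up to Ab4.
Step away and step back to the same note — a neighbor tone (lower neighbor).
The harmony at that moment is B minor triad (B, D, F#); C5 is not a chord tone.
It is approached by step down from D5 and left by step down to B4.
Step in, step out in the same direction — a passing tone.

G4 (beat 2) — neighbor tone; C5 (beat 6) — passing tone.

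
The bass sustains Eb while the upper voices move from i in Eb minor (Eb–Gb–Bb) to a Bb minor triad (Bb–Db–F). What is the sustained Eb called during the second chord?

The harmony at that moment is Bb minor triad (Bb, Db, F); Eb is not a chord tone.
It is held over (the same pitch as the preceding Eb) and then sustained as the same pitch into the next harmony.
Sustained through a change of harmony — a pedal tone.

Pedal tone (pedal point).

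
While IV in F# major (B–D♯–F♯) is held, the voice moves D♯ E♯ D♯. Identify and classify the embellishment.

The harmony at that moment is B major triad (B, D♯, F♯); E♯ is not a chord tone.
It is approached by step up from D♯ and left by step down to D♯.
Step away and step back to the same note — a neighbor tone (upper neighbor).

E♯ is a neighbor tone.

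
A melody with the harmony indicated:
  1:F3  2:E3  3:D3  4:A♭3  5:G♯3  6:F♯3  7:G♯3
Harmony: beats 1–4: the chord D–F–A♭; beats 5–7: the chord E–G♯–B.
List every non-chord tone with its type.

E3 (beat 2) — passing tone; F♯3 (beat 6) — neighbor tone.

The harmony at that moment is D diminished triad (D, F, A♭); E3 is not a chord tone.
It is approached by step down from F3 and left by step down to D3.
Step in, step out in the same direction — a passing tone.
The harmony at that moment is E major triad (E, G♯, B); F♯3 is not a chord tone.
It is approached by step down from G♯3 and left by step up to G♯3.
Step away and step back to the same note — a neighbor tone (lower neighbor).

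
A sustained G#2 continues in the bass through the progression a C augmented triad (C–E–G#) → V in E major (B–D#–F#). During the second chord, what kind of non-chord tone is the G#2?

The harmony at that moment is B major triad (B, D#, F#); G#2 is not a chord tone.
It is held over (the same pitch as the preceding G#2) and then sustained as the same pitch into the next harmony.
Sustained through a change of harmony — a pedal tone.

Pedal tone (pedal point).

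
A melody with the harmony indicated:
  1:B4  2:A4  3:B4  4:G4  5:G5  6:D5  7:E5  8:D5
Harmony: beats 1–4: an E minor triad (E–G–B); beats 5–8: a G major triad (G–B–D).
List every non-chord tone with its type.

The harmony at that moment is E minor triad (E, G, B); A4 is not a chord tone.
It is approached by step down from B4 and left by step up to B4.
Step away and step back to the same note — a neighbor tone (lower neighbor).
The harmony at that moment is G major triad (G, B, D); E5 is not a chord tone.
It is approached by step up from D5 and left by step down to D5.
Step away and step back to the same note — a neighbor tone (upper neighbor).

A4 (beat 2) — neighbor tone; E5 (beat 7) — neighbor tone.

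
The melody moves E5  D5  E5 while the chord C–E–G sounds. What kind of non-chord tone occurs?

The harmony at that moment is C major triad (C, E, G); D5 is not a chord tone.
It is approached by step down from E5 and left by step up to E5.
Step away and step back to the same note — a neighbor tone (lower neighbor).

D5 is a neighbor tone.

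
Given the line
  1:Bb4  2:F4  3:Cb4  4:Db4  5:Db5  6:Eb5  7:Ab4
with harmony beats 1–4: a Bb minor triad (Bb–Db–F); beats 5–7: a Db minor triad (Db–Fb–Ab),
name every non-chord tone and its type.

The harmony at that moment is Bb minor triad (Bb, Db, F); Cb4 is not a chord tone.
It is approached by leap down from F4 and left by step up to Db4.
Leap in, step out — an appoggiatura.
The harmony at that moment is Db minor triad (Db, Fb, Ab); Eb5 is not a chord tone.
It is approached by step up from Db5 and left by leap down to Ab4.
Step in, leap out — an escape tone.

Cb4 (beat 3) — appoggiatura; Eb5 (beat 6) — escape tone.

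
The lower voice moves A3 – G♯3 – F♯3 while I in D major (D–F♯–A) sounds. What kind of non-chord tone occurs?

The harmony at that moment is D major triad (D, F♯, A); G♯3 is not a chord tone.
It is approached by step down from A3 and left by step down to F♯3.
Step in, step out in the same direction — a passing tone.

G♯3 is a passing tone.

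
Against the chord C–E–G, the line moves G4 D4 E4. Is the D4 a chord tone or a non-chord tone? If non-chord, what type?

Non-chord tone — an appoggiatura.

The harmony at that moment is C major triad (C, E, G); D4 is not a chord tone.
It is approached by leap down from G4 and left by step up to E4.
Leap in, step out — an appoggiatura.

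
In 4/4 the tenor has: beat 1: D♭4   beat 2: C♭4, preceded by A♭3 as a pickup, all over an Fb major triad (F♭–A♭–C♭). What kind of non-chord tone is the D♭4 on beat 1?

Appoggiatura.

The harmony at that moment is F♭ major triad (F♭, A♭, C♭); D♭4 is not a chord tone.
It is approached by leap up from A♭3 and left by step down to C♭4.
Leap in, step out, metrically accented — an appoggiatura.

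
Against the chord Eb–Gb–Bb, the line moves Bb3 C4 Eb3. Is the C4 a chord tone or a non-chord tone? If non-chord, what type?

Non-chord tone — an escape tone.

The harmony at that moment is Eb minor triad (Eb, Gb, Bb); C4 is not a chord tone.
It is approached by step up from Bb3 and left by leap down to Eb3.
Step in, leap out — an escape tone.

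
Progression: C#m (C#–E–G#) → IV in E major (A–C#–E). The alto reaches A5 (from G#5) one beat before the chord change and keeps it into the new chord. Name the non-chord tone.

A5 is an anticipation.

The harmony at that moment is C# minor triad (C#, E, G#); A5 is not a chord tone.
It is approached by step up from G#5 and then sustained as the same pitch into the next harmony.
Arriving early and becoming a chord tone when the harmony changes — an anticipation.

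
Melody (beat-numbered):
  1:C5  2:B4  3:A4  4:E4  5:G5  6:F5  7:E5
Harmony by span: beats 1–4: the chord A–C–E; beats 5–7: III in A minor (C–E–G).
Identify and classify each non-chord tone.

B4 (beat 2) — passing tone; F5 (beat 6) — passing tone.

The harmony at that moment is A minor triad (A, C, E); B4 is not a chord tone.
It is approached by step down from C5 and left by step down to A4.
Step in, step out in the same direction — a passing tone.
The harmony at that moment is C major triad (C, E, G); F5 is not a chord tone.
It is approached by step down from G5 and left by step down to E5.
Step in, step out in the same direction — a passing tone.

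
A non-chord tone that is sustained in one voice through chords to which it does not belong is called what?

Pedal tone.

Approach: none. Departure: none — a single pitch is sustained while the chords change around it, passing through harmonies that do not contain it.
No melodic motion at all; the dissonance is created entirely by the moving harmonies against the stationary note — a pedal tone (pedal point).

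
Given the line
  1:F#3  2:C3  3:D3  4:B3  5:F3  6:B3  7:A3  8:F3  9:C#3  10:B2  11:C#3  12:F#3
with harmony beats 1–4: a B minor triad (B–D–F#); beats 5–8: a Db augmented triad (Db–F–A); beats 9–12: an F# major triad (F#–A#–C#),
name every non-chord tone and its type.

C3 (beat 2) — appoggiatura; B3 (beat 6) — appoggiatura; B2 (beat 10) — neighbor tone.

The harmony at that moment is B minor triad (B, D, F#); C3 is not a chord tone.
It is approached by leap down from F#3 and left by step up to D3.
Leap in, step out — an appoggiatura.
The harmony at that moment is Db augmented triad (Db, F, A); B3 is not a chord tone.
It is approached by leap up from F3 and left by step down to A3.
Leap in, step out — an appoggiatura.
The harmony at that moment is F# major triad (F#, A#, C#); B2 is not a chord tone.
It is approached by step down from C#3 and left by step up to C#3.
Step away and step back to the same note — a neighbor tone (lower neighbor).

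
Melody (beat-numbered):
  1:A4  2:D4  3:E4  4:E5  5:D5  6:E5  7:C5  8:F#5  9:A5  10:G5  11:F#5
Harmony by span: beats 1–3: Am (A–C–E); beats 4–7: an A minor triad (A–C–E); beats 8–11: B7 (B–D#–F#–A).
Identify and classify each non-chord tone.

The harmony at that moment is A minor triad (A, C, E); D4 is not a chord tone.
It is approached by leap down from A4 and left by step up to E4.
Leap in, step out — an appoggiatura.
The harmony at that moment is A minor triad (A, C, E); D5 is not a chord tone.
It is approached by step down from E5 and left by step up to E5.
Step away and step back to the same note — a neighbor tone (lower neighbor).
The harmony at that moment is B dominant seventh chord (B, D#, F#, A); G5 is not a chord tone.
It is approached by step down from A5 and left by step down to F#5.
Step in, step out in the same direction — a passing tone.

D4 (beat 2) — appoggiatura; D5 (beat 5) — neighbor tone; G5 (beat 10) — passing tone.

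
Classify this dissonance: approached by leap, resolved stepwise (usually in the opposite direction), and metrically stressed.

Appoggiatura.

Approach: by leap. Departure: by step. Metric position: strong.
Leap in, step out, in a metrically strong position — an appoggiatura. (It is the mirror image of the escape tone, which steps in and leaps out from a weak position.)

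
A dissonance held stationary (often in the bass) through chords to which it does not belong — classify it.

Approach: none. Departure: none — a single pitch is sustained while the chords change around it, passing through harmonies that do not contain it.
No melodic motion at all; the dissonance is created entirely by the moving harmonies against the stationary note — a pedal tone (pedal point).

Pedal tone.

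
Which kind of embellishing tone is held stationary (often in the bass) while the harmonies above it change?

Pedal tone.

Approach: none. Departure: none — a single pitch is sustained while the chords change around it, passing through harmonies that do not contain it.
No melodic motion at all; the dissonance is created entirely by the moving harmonies against the stationary note — a pedal tone (pedal point).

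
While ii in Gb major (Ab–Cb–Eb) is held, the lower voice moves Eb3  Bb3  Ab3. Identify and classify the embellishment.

Bb3 is an appoggiatura.

The harmony at that moment is Ab minor triad (Ab, Cb, Eb); Bb3 is not a chord tone.
It is approached by leap up from Eb3 and left by step down to Ab3.
Leap in, step out — an appoggiatura.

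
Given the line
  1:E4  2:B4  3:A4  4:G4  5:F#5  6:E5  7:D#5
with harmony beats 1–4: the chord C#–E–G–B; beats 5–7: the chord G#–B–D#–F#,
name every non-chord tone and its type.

The harmony at that moment is C# half-diminished seventh chord (C#, E, G, B); A4 is not a chord tone.
It is approached by step down from B4 and left by step down to G4.
Step in, step out in the same direction — a passing tone.
The harmony at that moment is G# minor seventh chord (G#, B, D#, F#); E5 is not a chord tone.
It is approached by step down from F#5 and left by step down to D#5.
Step in, step out in the same direction — a passing tone.

A4 (beat 3) — passing tone; E5 (beat 6) — passing tone.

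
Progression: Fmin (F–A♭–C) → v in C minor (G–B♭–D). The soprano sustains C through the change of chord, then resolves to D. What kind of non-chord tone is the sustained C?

The harmony at that moment is G minor triad (G, B♭, D); C is not a chord tone.
It is held over (the same pitch as the preceding C) and left by step up to D.
Held over from the previous chord and resolving up by step — a retardation.

C is a retardation.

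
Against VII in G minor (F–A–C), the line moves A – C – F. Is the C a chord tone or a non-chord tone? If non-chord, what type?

Chord tone (the fifth of F major triad).

F major triad contains F, A, C; C is the fifth, so it is a chord tone.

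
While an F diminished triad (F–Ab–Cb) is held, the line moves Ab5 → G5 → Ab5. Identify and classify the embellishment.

The harmony at that moment is F diminished triad (F, Ab, Cb); G5 is not a chord tone.
It is approached by step down from Ab5 and left by step up to Ab5.
Step away and step back to the same note — a neighbor tone (lower neighbor).

G5 is a neighbor tone.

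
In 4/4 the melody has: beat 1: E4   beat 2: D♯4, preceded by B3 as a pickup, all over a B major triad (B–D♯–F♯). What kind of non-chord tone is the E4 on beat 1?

Appoggiatura.

The harmony at that moment is B major triad (B, D♯, F♯); E4 is not a chord tone.
It is approached by leap up from B3 and left by step down to D♯4.
Leap in, step out, metrically accented — an appoggiatura.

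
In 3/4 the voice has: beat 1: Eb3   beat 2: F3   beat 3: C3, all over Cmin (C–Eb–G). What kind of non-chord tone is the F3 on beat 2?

The harmony at that moment is C minor triad (C, Eb, G); F3 is not a chord tone.
It is approached by step up from Eb3 and left by leap down to C3.
Step in, leap out, on a weak beat — an escape tone.

Escape tone.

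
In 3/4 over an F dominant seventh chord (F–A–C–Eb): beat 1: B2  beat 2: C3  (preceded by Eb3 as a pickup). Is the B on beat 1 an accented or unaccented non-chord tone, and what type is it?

The harmony at that moment is F dominant seventh chord (F, A, C, Eb); B2 is not a chord tone.
It is approached by leap down from Eb3 and left by step up to C3.
Leap in, step out — an appoggiatura.
It falls on the downbeat, so it is accented.

Accented appoggiatura.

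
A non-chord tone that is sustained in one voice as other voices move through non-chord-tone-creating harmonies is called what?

Approach: none. Departure: none — a single pitch is sustained while the chords change around it, passing through harmonies that do not contain it.
No melodic motion at all; the dissonance is created entirely by the moving harmonies against the stationary note — a pedal tone (pedal point).

Pedal tone.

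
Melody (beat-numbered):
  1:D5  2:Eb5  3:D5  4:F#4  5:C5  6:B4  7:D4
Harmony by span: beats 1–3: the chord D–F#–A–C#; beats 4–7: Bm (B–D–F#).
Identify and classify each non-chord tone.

The harmony at that moment is D major seventh chord (D, F#, A, C#); Eb5 is not a chord tone.
It is approached by step up from D5 and left by step down to D5.
Step away and step back to the same note — a neighbor tone (upper neighbor).
The harmony at that moment is B minor triad (B, D, F#); C5 is not a chord tone.
It is approached by leap up from F#4 and left by step down to B4.
Leap in, step out — an appoggiatura.

Eb5 (beat 2) — neighbor tone; C5 (beat 5) — appoggiatura.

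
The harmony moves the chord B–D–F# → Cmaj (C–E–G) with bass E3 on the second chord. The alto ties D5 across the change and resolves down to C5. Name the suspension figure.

7–6 suspension.

At the second chord the bass is E3. The suspended D5 lies a seventh above the bass; after resolving down by step to C5, the interval above the bass becomes a sixth.
Suspension figures are named by those two intervals: 7–6.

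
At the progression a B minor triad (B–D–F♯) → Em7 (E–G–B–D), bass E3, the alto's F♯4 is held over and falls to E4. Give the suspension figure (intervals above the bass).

At the second chord the bass is E3. The suspended F♯4 lies a ninth above the bass; after resolving down by step to E4, the interval above the bass becomes an octave.
Suspension figures are named by those two intervals: 9–8.

9–8 suspension.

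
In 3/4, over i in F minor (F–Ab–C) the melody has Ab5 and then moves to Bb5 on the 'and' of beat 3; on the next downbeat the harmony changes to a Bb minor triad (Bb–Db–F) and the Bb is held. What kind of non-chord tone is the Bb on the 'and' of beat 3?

The harmony at that moment is F minor triad (F, Ab, C); Bb5 is not a chord tone.
It is approached by step up from Ab5 and then sustained as the same pitch into the next harmony.
Arriving early and becoming a chord tone when the harmony changes — an anticipation.

Anticipation.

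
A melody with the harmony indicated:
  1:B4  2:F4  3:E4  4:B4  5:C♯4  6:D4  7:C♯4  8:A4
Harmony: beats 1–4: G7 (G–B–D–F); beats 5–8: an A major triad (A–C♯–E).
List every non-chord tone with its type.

E4 (beat 3) — escape tone; D4 (beat 6) — neighbor tone.

The harmony at that moment is G dominant seventh chord (G, B, D, F); E4 is not a chord tone.
It is approached by step down from F4 and left by leap up to B4.
Step in, leap out — an escape tone.
The harmony at that moment is A major triad (A, C♯, E); D4 is not a chord tone.
It is approached by step up from C♯4 and left by step down to C♯4.
Step away and step back to the same note — a neighbor tone (upper neighbor).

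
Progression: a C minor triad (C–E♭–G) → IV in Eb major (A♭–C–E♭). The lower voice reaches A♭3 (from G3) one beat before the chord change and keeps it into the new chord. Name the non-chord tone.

The harmony at that moment is C minor triad (C, E♭, G); A♭3 is not a chord tone.
It is approached by step up from G3 and then sustained as the same pitch into the next harmony.
Arriving early and becoming a chord tone when the harmony changes — an anticipation.

A♭3 is an anticipation.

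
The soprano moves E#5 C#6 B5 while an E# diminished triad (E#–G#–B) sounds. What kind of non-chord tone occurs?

The harmony at that moment is E# diminished triad (E#, G#, B); C#6 is not a chord tone.
It is approached by leap up from E#5 and left by step down to B5.
Leap in, step out — an appoggiatura.

C#6 is an appoggiatura.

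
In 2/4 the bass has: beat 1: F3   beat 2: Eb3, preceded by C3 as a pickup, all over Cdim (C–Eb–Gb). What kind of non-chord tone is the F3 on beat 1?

The harmony at that moment is C diminished triad (C, Eb, Gb); F3 is not a chord tone.
It is approached by leap up from C3 and left by step down to Eb3.
Leap in, step out, metrically accented — an appoggiatura.

Appoggiatura.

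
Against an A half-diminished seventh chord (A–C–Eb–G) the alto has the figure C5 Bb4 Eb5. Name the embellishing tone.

The harmony at that moment is A half-diminished seventh chord (A, C, Eb, G); Bb4 is not a chord tone.
It is approached by step down from C5 and left by leap up to Eb5.
Step in, leap out — an escape tone.

Bb4 is an escape tone.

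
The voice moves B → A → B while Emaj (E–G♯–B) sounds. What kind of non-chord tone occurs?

The harmony at that moment is E major triad (E, G♯, B); A is not a chord tone.
It is approached by step down from B and left by step up to B.
Step away and step back to the same note — a neighbor tone (lower neighbor).

A is a neighbor tone.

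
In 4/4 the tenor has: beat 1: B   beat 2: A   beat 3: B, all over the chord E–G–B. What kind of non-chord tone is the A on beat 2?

Lower neighbor tone.

The harmony at that moment is E minor triad (E, G, B); A is not a chord tone.
It is approached by step down from B and left by step up to B.
Step away and step back to the same note — a neighbor tone (lower neighbor).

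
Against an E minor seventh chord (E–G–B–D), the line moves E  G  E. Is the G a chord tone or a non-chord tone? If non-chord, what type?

E minor seventh chord contains E, G, B, D; G is the third, so it is a chord tone.

Chord tone (the third of E minor seventh chord).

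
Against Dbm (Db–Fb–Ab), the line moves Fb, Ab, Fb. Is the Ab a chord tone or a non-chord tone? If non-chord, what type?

Db minor triad contains Db, Fb, Ab; Ab is the fifth, so it is a chord tone.

Chord tone (the fifth of Db minor triad).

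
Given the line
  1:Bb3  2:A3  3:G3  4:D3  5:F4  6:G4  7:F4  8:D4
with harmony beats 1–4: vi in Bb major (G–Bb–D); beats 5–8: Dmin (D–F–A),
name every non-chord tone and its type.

A3 (beat 2) — passing tone; G4 (beat 6) — neighbor tone.

The harmony at that moment is G minor triad (G, Bb, D); A3 is not a chord tone.
It is approached by step down from Bb3 and left by step down to G3.
Step in, step out in the same direction — a passing tone.
The harmony at that moment is D minor triad (D, F, A); G4 is not a chord tone.
It is approached by step up from F4 and left by step down to F4.
Step away and step back to the same note — a neighbor tone (upper neighbor).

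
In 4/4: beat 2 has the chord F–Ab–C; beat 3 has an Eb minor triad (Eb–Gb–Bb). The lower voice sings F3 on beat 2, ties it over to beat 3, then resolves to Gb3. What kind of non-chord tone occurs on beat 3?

The harmony at that moment is Eb minor triad (Eb, Gb, Bb); F3 is not a chord tone.
It is held over (the same pitch as the preceding F3) and left by step up to Gb3.
Held over from the previous chord and resolving up by step — a retardation.

Retardation.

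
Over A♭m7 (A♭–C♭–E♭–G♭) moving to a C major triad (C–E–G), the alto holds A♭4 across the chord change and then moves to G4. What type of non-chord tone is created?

A♭4 is a suspension.

The harmony at that moment is C major triad (C, E, G); A♭4 is not a chord tone.
It is held over (the same pitch as the preceding A♭4) and left by step down to G4.
Held over from the previous chord and resolving down by step — a suspension.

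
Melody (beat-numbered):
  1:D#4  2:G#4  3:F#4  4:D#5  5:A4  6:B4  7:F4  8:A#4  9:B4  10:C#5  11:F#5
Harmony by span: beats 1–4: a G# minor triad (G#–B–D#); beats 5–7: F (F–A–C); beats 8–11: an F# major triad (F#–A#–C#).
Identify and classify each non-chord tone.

F#4 (beat 3) — escape tone; B4 (beat 6) — escape tone; B4 (beat 9) — passing tone.

The harmony at that moment is G# minor triad (G#, B, D#); F#4 is not a chord tone.
It is approached by step down from G#4 and left by leap up to D#5.
Step in, leap out — an escape tone.
The harmony at that moment is F major triad (F, A, C); B4 is not a chord tone.
It is approached by step up from A4 and left by leap down to F4.
Step in, leap out — an escape tone.
The harmony at that moment is F# major triad (F#, A#, C#); B4 is not a chord tone.
It is approached by step up from A#4 and left by step up to C#5.
Step in, step out in the same direction — a passing tone.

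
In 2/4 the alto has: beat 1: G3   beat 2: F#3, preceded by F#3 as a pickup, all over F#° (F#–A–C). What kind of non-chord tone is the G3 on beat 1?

Upper neighbor tone.

The harmony at that moment is F# diminished triad (F#, A, C); G3 is not a chord tone.
It is approached by step up from F#3 and left by step down to F#3.
Step away and step back to the same note — a neighbor tone (upper neighbor).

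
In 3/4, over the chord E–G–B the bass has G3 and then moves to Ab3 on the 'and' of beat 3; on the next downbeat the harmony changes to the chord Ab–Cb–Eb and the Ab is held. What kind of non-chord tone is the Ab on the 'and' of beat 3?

Anticipation.

The harmony at that moment is E minor triad (E, G, B); Ab3 is not a chord tone.
It is approached by step up from G3 and then sustained as the same pitch into the next harmony.
Arriving early and becoming a chord tone when the harmony changes — an anticipation.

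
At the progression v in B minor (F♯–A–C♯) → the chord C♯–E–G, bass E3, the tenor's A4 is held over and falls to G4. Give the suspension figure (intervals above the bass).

4–3 suspension.

At the second chord the bass is E3. The suspended A4 lies a fourth above the bass; after resolving down by step to G4, the interval above the bass becomes a third.
Suspension figures are named by those two intervals: 4–3.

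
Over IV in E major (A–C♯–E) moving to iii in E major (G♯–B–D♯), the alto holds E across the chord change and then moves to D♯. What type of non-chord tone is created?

E is a suspension.

The harmony at that moment is G♯ minor triad (G♯, B, D♯); E is not a chord tone.
It is held over (the same pitch as the preceding E) and left by step down to D♯.
Held over from the previous chord and resolving down by step — a suspension.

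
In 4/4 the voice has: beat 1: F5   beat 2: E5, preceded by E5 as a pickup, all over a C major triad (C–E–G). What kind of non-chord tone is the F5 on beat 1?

The harmony at that moment is C major triad (C, E, G); F5 is not a chord tone.
It is approached by step up from E5 and left by step down to E5.
Step away and step back to the same note — a neighbor tone (upper neighbor).

Upper neighbor tone.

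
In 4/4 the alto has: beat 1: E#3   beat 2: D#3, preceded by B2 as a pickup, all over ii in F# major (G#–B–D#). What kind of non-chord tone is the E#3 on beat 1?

Appoggiatura.

The harmony at that moment is G# minor triad (G#, B, D#); E#3 is not a chord tone.
It is approached by leap up from B2 and left by step down to D#3.
Leap in, step out, metrically accented — an appoggiatura.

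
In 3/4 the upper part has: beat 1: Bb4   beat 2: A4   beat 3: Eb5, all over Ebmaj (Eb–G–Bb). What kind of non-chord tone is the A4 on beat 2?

The harmony at that moment is Eb major triad (Eb, G, Bb); A4 is not a chord tone.
It is approached by step down from Bb4 and left by leap up to Eb5.
Step in, leap out, on a weak beat — an escape tone.

Escape tone.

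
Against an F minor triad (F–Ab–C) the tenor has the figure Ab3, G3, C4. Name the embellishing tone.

G3 is an escape tone.

The harmony at that moment is F minor triad (F, Ab, C); G3 is not a chord tone.
It is approached by step down from Ab3 and left by leap up to C4.
Step in, leap out — an escape tone.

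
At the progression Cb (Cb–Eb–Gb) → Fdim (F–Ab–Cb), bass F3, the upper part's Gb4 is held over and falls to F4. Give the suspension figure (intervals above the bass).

At the second chord the bass is F3. The suspended Gb4 lies a ninth above the bass; after resolving down by step to F4, the interval above the bass becomes an octave.
Suspension figures are named by those two intervals: 9–8.

9–8 suspension.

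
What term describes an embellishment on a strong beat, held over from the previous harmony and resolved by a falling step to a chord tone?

Approach: by preparation — the pitch is first a chord tone, then held (tied or repeated) while the harmony changes under it. Departure: down by step. Metric position: strong.
A prepared dissonance that resolves downward by step — a suspension. (The same figure resolving upward would be a retardation.)

Suspension.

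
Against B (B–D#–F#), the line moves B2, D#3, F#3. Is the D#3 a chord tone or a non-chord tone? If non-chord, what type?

Chord tone (the third of B major triad).

B major triad contains B, D#, F#; D# is the third, so it is a chord tone.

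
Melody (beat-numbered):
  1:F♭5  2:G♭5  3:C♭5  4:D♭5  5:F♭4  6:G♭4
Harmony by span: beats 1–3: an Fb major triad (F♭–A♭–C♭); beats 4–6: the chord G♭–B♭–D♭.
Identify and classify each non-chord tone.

G♭5 (beat 2) — escape tone; F♭4 (beat 5) — appoggiatura.

The harmony at that moment is F♭ major triad (F♭, A♭, C♭); G♭5 is not a chord tone.
It is approached by step up from F♭5 and left by leap down to C♭5.
Step in, leap out — an escape tone.
The harmony at that moment is G♭ major triad (G♭, B♭, D♭); F♭4 is not a chord tone.
It is approached by leap down from D♭5 and left by step up to G♭4.
Leap in, step out — an appoggiatura.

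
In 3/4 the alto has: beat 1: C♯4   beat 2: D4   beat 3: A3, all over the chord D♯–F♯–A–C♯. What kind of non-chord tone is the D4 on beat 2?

Escape tone.

The harmony at that moment is D♯ half-diminished seventh chord (D♯, F♯, A, C♯); D4 is not a chord tone.
It is approached by step up from C♯4 and left by leap down to A3.
Step in, leap out, on a weak beat — an escape tone.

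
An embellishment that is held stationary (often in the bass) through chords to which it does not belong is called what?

Pedal tone.

Approach: none. Departure: none — a single pitch is sustained while the chords change around it, passing through harmonies that do not contain it.
No melodic motion at all; the dissonance is created entirely by the moving harmonies against the stationary note — a pedal tone (pedal point).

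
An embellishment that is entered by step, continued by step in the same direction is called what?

Passing tone.

Approach: by step. Departure: by step, continuing in the same direction.
Stepwise on both sides with no change of direction means the note fills in the space between two different chord tones — a passing tone. (Had it turned back to its starting note it would be a neighbor tone instead.)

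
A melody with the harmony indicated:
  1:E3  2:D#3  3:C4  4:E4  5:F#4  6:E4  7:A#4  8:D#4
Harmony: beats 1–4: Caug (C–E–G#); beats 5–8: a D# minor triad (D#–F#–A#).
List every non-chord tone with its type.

D#3 (beat 2) — escape tone; E4 (beat 6) — escape tone.

The harmony at that moment is C augmented triad (C, E, G#); D#3 is not a chord tone.
It is approached by step down from E3 and left by leap up to C4.
Step in, leap out — an escape tone.
The harmony at that moment is D# minor triad (D#, F#, A#); E4 is not a chord tone.
It is approached by step down from F#4 and left by leap up to A#4.
Step in, leap out — an escape tone.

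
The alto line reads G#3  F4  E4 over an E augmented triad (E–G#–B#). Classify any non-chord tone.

F4 is an appoggiatura.

The harmony at that moment is E augmented triad (E, G#, B#); F4 is not a chord tone.
It is approached by leap up from G#3 and left by step down to E4.
Leap in, step out — an appoggiatura.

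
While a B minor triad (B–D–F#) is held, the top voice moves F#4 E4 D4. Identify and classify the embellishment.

E4 is a passing tone.

The harmony at that moment is B minor triad (B, D, F#); E4 is not a chord tone.
It is approached by step down from F#4 and left by step down to D4.
Step in, step out in the same direction — a passing tone.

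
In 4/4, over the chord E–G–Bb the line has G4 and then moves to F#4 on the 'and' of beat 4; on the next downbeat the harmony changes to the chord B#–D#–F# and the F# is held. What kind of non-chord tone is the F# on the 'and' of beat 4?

Anticipation.

The harmony at that moment is E diminished triad (E, G, Bb); F#4 is not a chord tone.
It is approached by step down from G4 and then sustained as the same pitch into the next harmony.
Arriving early and becoming a chord tone when the harmony changes — an anticipation.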